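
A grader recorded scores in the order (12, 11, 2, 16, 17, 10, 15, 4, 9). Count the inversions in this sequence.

21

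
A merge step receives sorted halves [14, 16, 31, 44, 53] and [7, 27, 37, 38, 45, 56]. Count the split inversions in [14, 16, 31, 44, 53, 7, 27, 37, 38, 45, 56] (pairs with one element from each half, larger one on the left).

13 split inversions

Take each right-half value and tally the left-half values above it:
r = 7: 14, 16, 31, 44, 53 → 5
r = 27: 31, 44, 53 → 3
r = 37: 44, 53 → 2
r = 38: 44, 53 → 2
r = 45: 53 → 1
r = 56: none → 0
Cross-inversions: 5 + 3 + 2 + 2 + 1 + 0 = 13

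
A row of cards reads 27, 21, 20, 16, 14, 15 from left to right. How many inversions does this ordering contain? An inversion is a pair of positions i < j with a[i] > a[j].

14

Count, for each position, how many later elements it exceeds:
27: 5
21: 4
20: 3
16: 2
14: 0
15: 0
Sum: 5 + 4 + 3 + 2 + 0 + 0 = 14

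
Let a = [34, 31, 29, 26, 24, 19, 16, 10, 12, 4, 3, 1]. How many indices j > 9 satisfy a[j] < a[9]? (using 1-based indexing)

The element at index 9 is 12.
Elements after it: 4, 3, 1
Those smaller than 12: 4, 3, 1

3 such elements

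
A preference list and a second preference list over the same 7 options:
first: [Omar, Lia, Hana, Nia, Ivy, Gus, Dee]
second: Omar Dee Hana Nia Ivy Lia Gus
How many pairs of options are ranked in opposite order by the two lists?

Pairs: 8

Assign each item its position (1..7) in the first ordering, then rewrite the second ordering as that position sequence:
positions: Omar→1, Lia→2, Hana→3, Nia→4, Ivy→5, Gus→6, Dee→7
second ordering as positions: [1, 7, 3, 4, 5, 2, 6]
Discordant pairs = inversions in this position sequence.
1: 0
7: 3, 4, 5, 2, 6 → 5
3: 2 → 1
4: 2 → 1
5: 2 → 1
2: 0
6: 0
Total: 0 + 5 + 1 + 1 + 1 + 0 + 0 = 8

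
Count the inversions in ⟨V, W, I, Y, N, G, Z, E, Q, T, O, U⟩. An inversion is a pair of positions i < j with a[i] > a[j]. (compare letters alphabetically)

Element-by-element contributions:
V → I, N, G, E, Q, T, O, U → 8
W → I, N, G, E, Q, T, O, U → 8
I → G, E → 2
Y → N, G, E, Q, T, O, U → 7
N → G, E → 2
G → E → 1
Z → E, Q, T, O, U → 5
E → none → 0
Q → O → 1
T → O → 1
O → none → 0
U → none → 0
Sum: 8 + 8 + 2 + 7 + 2 + 1 + 5 + 0 + 1 + 1 + 0 + 0 = 35

35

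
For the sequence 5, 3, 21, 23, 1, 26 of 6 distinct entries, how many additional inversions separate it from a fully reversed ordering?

10 inversions short

Maximum inversions for 6 distinct elements is C(6, 2) = 6·5/2 = 15.
Current inversions — for each element, count later smaller elements:
5: 2
3: 1
21: 1
23: 1
1: 0
26: 0
Current total: 2 + 1 + 1 + 1 + 0 + 0 = 5
Shortfall: 15 − 5 = 10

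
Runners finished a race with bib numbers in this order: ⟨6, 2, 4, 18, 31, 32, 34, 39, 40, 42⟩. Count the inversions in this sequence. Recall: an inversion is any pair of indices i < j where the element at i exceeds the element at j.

Element-by-element contributions:
6 → 2, 4 → 2
2 → none → 0
4 → none → 0
18 → none → 0
31 → none → 0
32 → none → 0
34 → none → 0
39 → none → 0
40 → none → 0
42 → none → 0
Sum: 2 + 0 + 0 + 0 + 0 + 0 + 0 + 0 + 0 + 0 = 2

2 out-of-order pairs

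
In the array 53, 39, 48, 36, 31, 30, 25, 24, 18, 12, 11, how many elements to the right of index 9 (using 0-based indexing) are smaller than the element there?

The element at index 9 is 12.
Elements after it: 11
Those smaller than 12: 11

1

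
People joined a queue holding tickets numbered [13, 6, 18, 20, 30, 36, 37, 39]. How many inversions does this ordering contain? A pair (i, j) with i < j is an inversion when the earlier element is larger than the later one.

Count, for each position, how many later elements it exceeds:
13 → 6 → 1
6 → none → 0
18 → none → 0
20 → none → 0
30 → none → 0
36 → none → 0
37 → none → 0
39 → none → 0
Sum: 1 + 0 + 0 + 0 + 0 + 0 + 0 + 0 = 1

1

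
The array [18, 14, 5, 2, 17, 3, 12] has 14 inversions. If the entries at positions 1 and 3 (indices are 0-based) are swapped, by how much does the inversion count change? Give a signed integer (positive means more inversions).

-3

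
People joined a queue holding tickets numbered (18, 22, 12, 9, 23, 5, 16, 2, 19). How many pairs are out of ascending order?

22

Element-by-element contributions:
18: 5
22: 6
12: 3
9: 2
23: 4
5: 1
16: 1
2: 0
19: 0
Sum: 5 + 6 + 3 + 2 + 4 + 1 + 1 + 0 + 0 = 22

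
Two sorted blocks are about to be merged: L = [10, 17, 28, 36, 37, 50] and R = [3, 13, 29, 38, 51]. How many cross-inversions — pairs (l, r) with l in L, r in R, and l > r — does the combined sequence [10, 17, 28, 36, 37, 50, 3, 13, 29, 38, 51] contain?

Count, for every r in R, how many entries of L exceed r:
r = 3: 10, 17, 28, 36, 37, 50 → 6
r = 13: 17, 28, 36, 37, 50 → 5
r = 29: 36, 37, 50 → 3
r = 38: 50 → 1
r = 51: none → 0
Cross-inversions: 6 + 5 + 3 + 1 + 0 = 15

Cross-inversions: 15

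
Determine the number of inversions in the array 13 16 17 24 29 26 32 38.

There is 1 out-of-order pair.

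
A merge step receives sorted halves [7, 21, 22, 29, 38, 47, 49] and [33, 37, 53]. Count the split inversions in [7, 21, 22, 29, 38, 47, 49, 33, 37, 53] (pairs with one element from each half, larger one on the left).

6

Take each right-half value and tally the left-half values above it:
r = 33: 38, 47, 49 → 3
r = 37: 38, 47, 49 → 3
r = 53: none → 0
Cross-inversions: 3 + 3 + 0 = 6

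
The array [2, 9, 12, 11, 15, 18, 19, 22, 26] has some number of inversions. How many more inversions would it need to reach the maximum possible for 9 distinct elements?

35

Maximum inversions for 9 distinct elements is C(9, 2) = 9·8/2 = 36.
Current inversions — for each element, count later smaller elements:
2: 0
9: 0
12: 1
11: 0
15: 0
18: 0
19: 0
22: 0
26: 0
Current total: 0 + 0 + 1 + 0 + 0 + 0 + 0 + 0 + 0 = 1
Shortfall: 36 − 1 = 35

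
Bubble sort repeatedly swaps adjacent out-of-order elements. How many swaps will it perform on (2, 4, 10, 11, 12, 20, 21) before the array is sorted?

0 adjacent swaps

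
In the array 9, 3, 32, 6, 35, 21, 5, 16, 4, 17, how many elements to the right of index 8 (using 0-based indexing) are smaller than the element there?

The element at index 8 is 4.
Elements after it: 17
None of them are smaller than 4.

0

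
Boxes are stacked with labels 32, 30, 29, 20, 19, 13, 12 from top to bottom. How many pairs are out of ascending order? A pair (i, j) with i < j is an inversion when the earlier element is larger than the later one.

Element-by-element contributions:
32 → 30, 29, 20, 19, 13, 12 → 6
30 → 29, 20, 19, 13, 12 → 5
29 → 20, 19, 13, 12 → 4
20 → 19, 13, 12 → 3
19 → 13, 12 → 2
13 → 12 → 1
12 → none → 0
Sum: 6 + 5 + 4 + 3 + 2 + 1 + 0 = 21

21 inversions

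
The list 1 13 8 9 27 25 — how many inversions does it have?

Listing every pair i<j with a[i]>a[j] (using 1-based positions):
(2,3): 13 > 8
(2,4): 13 > 9
(5,6): 27 > 25
That's 3 pairs.

There are 3 inversions.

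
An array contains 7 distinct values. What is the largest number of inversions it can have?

A reversed (strictly descending) arrangement makes every pair an inversion, giving C(7, 2) inversions.
C(7, 2) = 7·6/2 = 21

21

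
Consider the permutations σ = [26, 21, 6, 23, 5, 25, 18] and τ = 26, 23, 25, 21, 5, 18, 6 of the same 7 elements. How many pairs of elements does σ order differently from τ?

7

Assign each item its position (1..7) in the first ordering, then rewrite the second ordering as that position sequence:
positions: 26→1, 21→2, 6→3, 23→4, 5→5, 25→6, 18→7
second ordering as positions: [1, 4, 6, 2, 5, 7, 3]
Discordant pairs = inversions in this position sequence.
1: 0
4: 2, 3 → 2
6: 2, 5, 3 → 3
2: 0
5: 3 → 1
7: 3 → 1
3: 0
Total: 0 + 2 + 3 + 0 + 1 + 1 + 0 = 7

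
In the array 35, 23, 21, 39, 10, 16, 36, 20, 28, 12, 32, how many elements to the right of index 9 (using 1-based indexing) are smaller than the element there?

1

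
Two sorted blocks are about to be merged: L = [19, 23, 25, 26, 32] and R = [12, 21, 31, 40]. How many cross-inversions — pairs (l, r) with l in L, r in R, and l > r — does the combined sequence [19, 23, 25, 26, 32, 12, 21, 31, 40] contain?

Count, for every r in R, how many entries of L exceed r:
r = 12: 19, 23, 25, 26, 32 → 5
r = 21: 23, 25, 26, 32 → 4
r = 31: 32 → 1
r = 40: none → 0
Cross-inversions: 5 + 4 + 1 + 0 = 10

10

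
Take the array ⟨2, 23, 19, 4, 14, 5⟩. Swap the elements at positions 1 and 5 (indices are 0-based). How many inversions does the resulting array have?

Positions 1 and 5 hold 23 and 5; after swapping, the array is [2, 5, 19, 4, 14, 23].
Sweep left to right; for each value list the smaller values that follow it:
2: 0
5: 1
19: 2
4: 0
14: 0
23: 0
Sum: 0 + 1 + 2 + 0 + 0 + 0 = 3

3 inversions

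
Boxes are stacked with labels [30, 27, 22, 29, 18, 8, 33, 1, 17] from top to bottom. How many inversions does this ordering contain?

There are 26 inversions.

Element-by-element contributions:
30 → 27, 22, 29, 18, 8, 1, 17 → 7
27 → 22, 18, 8, 1, 17 → 5
22 → 18, 8, 1, 17 → 4
29 → 18, 8, 1, 17 → 4
18 → 8, 1, 17 → 3
8 → 1 → 1
33 → 1, 17 → 2
1 → none → 0
17 → none → 0
Sum: 7 + 5 + 4 + 4 + 3 + 1 + 2 + 0 + 0 = 26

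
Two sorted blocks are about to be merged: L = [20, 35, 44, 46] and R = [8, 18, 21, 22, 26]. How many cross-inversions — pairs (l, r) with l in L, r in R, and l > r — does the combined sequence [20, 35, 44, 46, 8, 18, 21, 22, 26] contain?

Count, for every r in R, how many entries of L exceed r:
r = 8: 20, 35, 44, 46 → 4
r = 18: 20, 35, 44, 46 → 4
r = 21: 35, 44, 46 → 3
r = 22: 35, 44, 46 → 3
r = 26: 35, 44, 46 → 3
Cross-inversions: 4 + 4 + 3 + 3 + 3 = 17

There are 17 cross-inversions.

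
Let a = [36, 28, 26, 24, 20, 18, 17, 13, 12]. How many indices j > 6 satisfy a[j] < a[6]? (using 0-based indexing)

2 such elements

The element at index 6 is 17.
Elements after it: 13, 12
Those smaller than 17: 13, 12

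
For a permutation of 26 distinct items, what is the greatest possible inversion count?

325 inversions

The maximum occurs when the array is in strictly decreasing order: every one of the C(26, 2) pairs is inverted.
C(26, 2) = 26·25/2 = 325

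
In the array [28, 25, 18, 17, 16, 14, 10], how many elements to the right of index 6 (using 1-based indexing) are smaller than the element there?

1 such element

The element at index 6 is 14.
Elements after it: 10
Those smaller than 14: 10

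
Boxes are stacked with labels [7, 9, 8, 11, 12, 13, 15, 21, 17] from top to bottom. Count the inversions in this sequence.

2

Element-by-element contributions:
7 → none → 0
9 → 8 → 1
8 → none → 0
11 → none → 0
12 → none → 0
13 → none → 0
15 → none → 0
21 → 17 → 1
17 → none → 0
Sum: 0 + 1 + 0 + 0 + 0 + 0 + 0 + 1 + 0 = 2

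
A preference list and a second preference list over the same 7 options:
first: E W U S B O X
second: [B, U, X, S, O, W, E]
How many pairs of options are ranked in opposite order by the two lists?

15

Assign each item its position (1..7) in the first ordering, then rewrite the second ordering as that position sequence:
positions: E→1, W→2, U→3, S→4, B→5, O→6, X→7
second ordering as positions: [5, 3, 7, 4, 6, 2, 1]
Discordant pairs = inversions in this position sequence.
5: 3, 4, 2, 1 → 4
3: 2, 1 → 2
7: 4, 6, 2, 1 → 4
4: 2, 1 → 2
6: 2, 1 → 2
2: 1 → 1
1: 0
Total: 4 + 2 + 4 + 2 + 2 + 1 + 0 = 15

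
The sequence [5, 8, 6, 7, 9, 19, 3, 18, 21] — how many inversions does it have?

Sweep left to right; for each value list the smaller values that follow it:
5 → 3 → 1
8 → 6, 7, 3 → 3
6 → 3 → 1
7 → 3 → 1
9 → 3 → 1
19 → 3, 18 → 2
3 → none → 0
18 → none → 0
21 → none → 0
Sum: 1 + 3 + 1 + 1 + 1 + 2 + 0 + 0 + 0 = 9

9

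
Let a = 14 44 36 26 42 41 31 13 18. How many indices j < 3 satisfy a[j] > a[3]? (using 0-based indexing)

2

The element at index 3 is 26.
Elements before it: 14, 44, 36
Those larger than 26: 44, 36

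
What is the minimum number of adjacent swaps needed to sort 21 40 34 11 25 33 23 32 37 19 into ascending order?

24

The minimum number of adjacent swaps to sort an array equals its inversion count, since every such swap removes exactly one inversion.
Count inversions — for each element, later elements that are smaller:
21: 11, 19 → 2
40: 34, 11, 25, 33, 23, 32, 37, 19 → 8
34: 11, 25, 33, 23, 32, 19 → 6
11: none → 0
25: 23, 19 → 2
33: 23, 32, 19 → 3
23: 19 → 1
32: 19 → 1
37: 19 → 1
19: none → 0
Total inversions: 2 + 8 + 6 + 0 + 2 + 3 + 1 + 1 + 1 + 0 = 24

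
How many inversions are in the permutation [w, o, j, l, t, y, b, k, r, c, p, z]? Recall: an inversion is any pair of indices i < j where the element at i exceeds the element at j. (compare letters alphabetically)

Sweep left to right; for each value list the smaller values that follow it:
w: 9
o: 5
j: 2
l: 3
t: 5
y: 5
b: 0
k: 1
r: 2
c: 0
p: 0
z: 0
Sum: 9 + 5 + 2 + 3 + 5 + 5 + 0 + 1 + 2 + 0 + 0 + 0 = 32

32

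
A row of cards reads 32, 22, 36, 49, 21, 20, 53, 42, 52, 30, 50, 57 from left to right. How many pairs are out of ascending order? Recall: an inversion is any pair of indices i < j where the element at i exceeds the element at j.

Element-by-element contributions:
32: 4
22: 2
36: 3
49: 4
21: 1
20: 0
53: 4
42: 1
52: 2
30: 0
50: 0
57: 0
Sum: 4 + 2 + 3 + 4 + 1 + 0 + 4 + 1 + 2 + 0 + 0 + 0 = 21

Out-of-order pairs: 21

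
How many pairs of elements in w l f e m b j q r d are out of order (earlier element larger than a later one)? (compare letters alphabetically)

There are 25 inversions.

Element-by-element contributions:
w → l, f, e, m, b, j, q, r, d → 9
l → f, e, b, j, d → 5
f → e, b, d → 3
e → b, d → 2
m → b, j, d → 3
b → none → 0
j → d → 1
q → d → 1
r → d → 1
d → none → 0
Sum: 9 + 5 + 3 + 2 + 3 + 0 + 1 + 1 + 1 + 0 = 25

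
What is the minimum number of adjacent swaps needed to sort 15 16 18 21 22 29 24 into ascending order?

The minimum number of adjacent swaps to sort an array equals its inversion count, since every such swap removes exactly one inversion.
Count inversions — for each element, later elements that are smaller:
15: none → 0
16: none → 0
18: none → 0
21: none → 0
22: none → 0
29: 24 → 1
24: none → 0
Total inversions: 0 + 0 + 0 + 0 + 0 + 1 + 0 = 1

1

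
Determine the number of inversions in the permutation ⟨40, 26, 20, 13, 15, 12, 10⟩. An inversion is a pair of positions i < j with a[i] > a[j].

20

For each element, count later entries that are smaller:
40: 6
26: 5
20: 4
13: 2
15: 2
12: 1
10: 0
Sum: 6 + 5 + 4 + 2 + 2 + 1 + 0 = 20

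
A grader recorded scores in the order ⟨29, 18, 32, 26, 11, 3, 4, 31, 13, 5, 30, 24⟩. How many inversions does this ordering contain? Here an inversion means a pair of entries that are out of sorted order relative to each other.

37 inversions

Element-by-element contributions:
29: 8
18: 5
32: 9
26: 6
11: 3
3: 0
4: 0
31: 4
13: 1
5: 0
30: 1
24: 0
Sum: 8 + 5 + 9 + 6 + 3 + 0 + 0 + 4 + 1 + 0 + 1 + 0 = 37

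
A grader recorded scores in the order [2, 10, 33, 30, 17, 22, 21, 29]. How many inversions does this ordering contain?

Sweep left to right; for each value list the smaller values that follow it:
2: 0
10: 0
33: 5
30: 4
17: 0
22: 1
21: 0
29: 0
Sum: 0 + 0 + 5 + 4 + 0 + 1 + 0 + 0 = 10

Inversions: 10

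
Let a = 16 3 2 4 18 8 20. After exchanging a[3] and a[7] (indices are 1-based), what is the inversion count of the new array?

Positions 3 and 7 hold 2 and 20; after swapping, the array is [16, 3, 20, 4, 18, 8, 2].
For each element, count later entries that are smaller:
16 → 3, 4, 8, 2 → 4
3 → 2 → 1
20 → 4, 18, 8, 2 → 4
4 → 2 → 1
18 → 8, 2 → 2
8 → 2 → 1
2 → none → 0
Sum: 4 + 1 + 4 + 1 + 2 + 1 + 0 = 13

13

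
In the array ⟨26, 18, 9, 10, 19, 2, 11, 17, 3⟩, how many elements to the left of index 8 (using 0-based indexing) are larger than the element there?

7 such elements

The element at index 8 is 3.
Elements before it: 26, 18, 9, 10, 19, 2, 11, 17
Those larger than 3: 26, 18, 9, 10, 19, 11, 17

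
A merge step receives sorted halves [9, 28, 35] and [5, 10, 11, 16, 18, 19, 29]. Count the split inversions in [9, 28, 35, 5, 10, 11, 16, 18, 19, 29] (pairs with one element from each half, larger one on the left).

There are 14 cross-inversions.

Count, for every r in R, how many entries of L exceed r:
r = 5: 9, 28, 35 → 3
r = 10: 28, 35 → 2
r = 11: 28, 35 → 2
r = 16: 28, 35 → 2
r = 18: 28, 35 → 2
r = 19: 28, 35 → 2
r = 29: 35 → 1
Cross-inversions: 3 + 2 + 2 + 2 + 2 + 2 + 1 = 14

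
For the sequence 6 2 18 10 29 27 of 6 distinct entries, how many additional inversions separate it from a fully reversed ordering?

12

Maximum inversions for 6 distinct elements is C(6, 2) = 6·5/2 = 15.
Current inversions — for each element, count later smaller elements:
6: 1
2: 0
18: 1
10: 0
29: 1
27: 0
Current total: 1 + 0 + 1 + 0 + 1 + 0 = 3
Shortfall: 15 − 3 = 12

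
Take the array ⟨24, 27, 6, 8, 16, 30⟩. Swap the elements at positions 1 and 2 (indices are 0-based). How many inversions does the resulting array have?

5

Positions 1 and 2 hold 27 and 6; after swapping, the array is [24, 6, 27, 8, 16, 30].
Sweep left to right; for each value list the smaller values that follow it:
24 → 6, 8, 16 → 3
6 → none → 0
27 → 8, 16 → 2
8 → none → 0
16 → none → 0
30 → none → 0
Sum: 3 + 0 + 2 + 0 + 0 + 0 = 5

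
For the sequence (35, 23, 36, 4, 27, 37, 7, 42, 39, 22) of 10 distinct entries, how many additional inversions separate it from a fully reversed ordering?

Maximum inversions for 10 distinct elements is C(10, 2) = 10·9/2 = 45.
Current inversions — for each element, count later smaller elements:
35: 5
23: 3
36: 4
4: 0
27: 2
37: 2
7: 0
42: 2
39: 1
22: 0
Current total: 5 + 3 + 4 + 0 + 2 + 2 + 0 + 2 + 1 + 0 = 19
Shortfall: 45 − 19 = 26

26 inversions short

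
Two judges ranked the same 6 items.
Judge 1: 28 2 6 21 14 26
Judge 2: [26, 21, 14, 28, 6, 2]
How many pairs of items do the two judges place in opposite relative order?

12

Assign each item its position (1..6) in the first ordering, then rewrite the second ordering as that position sequence:
positions: 28→1, 2→2, 6→3, 21→4, 14→5, 26→6
second ordering as positions: [6, 4, 5, 1, 3, 2]
Discordant pairs = inversions in this position sequence.
6: 4, 5, 1, 3, 2 → 5
4: 1, 3, 2 → 3
5: 1, 3, 2 → 3
1: 0
3: 2 → 1
2: 0
Total: 5 + 3 + 3 + 0 + 1 + 0 = 12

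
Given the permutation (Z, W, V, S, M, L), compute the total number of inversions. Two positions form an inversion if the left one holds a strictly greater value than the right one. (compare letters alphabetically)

Inversions: 15

For each element, count later entries that are smaller:
Z → W, V, S, M, L → 5
W → V, S, M, L → 4
V → S, M, L → 3
S → M, L → 2
M → L → 1
L → none → 0
Sum: 5 + 4 + 3 + 2 + 1 + 0 = 15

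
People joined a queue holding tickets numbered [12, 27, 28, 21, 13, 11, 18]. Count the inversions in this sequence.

13

For each element, count later entries that are smaller:
12 → 11 → 1
27 → 21, 13, 11, 18 → 4
28 → 21, 13, 11, 18 → 4
21 → 13, 11, 18 → 3
13 → 11 → 1
11 → none → 0
18 → none → 0
Sum: 1 + 4 + 4 + 3 + 1 + 0 + 0 = 13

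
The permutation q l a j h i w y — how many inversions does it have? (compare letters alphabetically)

Inversions: 11

Element-by-element contributions:
q → l, a, j, h, i → 5
l → a, j, h, i → 4
a → none → 0
j → h, i → 2
h → none → 0
i → none → 0
w → none → 0
y → none → 0
Sum: 5 + 4 + 0 + 2 + 0 + 0 + 0 + 0 = 11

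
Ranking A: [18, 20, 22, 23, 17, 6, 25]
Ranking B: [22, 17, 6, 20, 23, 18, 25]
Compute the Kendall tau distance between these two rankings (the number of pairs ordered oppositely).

10 discordant pairs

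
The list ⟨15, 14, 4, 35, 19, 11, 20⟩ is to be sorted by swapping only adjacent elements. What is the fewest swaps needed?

9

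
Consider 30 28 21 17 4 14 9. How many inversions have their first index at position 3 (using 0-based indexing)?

3

The element at index 3 is 17.
Elements after it: 4, 14, 9
Those smaller than 17: 4, 14, 9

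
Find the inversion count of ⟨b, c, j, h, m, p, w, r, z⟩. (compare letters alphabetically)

Count, for each position, how many later elements it exceeds:
b: 0
c: 0
j: 1
h: 0
m: 0
p: 0
w: 1
r: 0
z: 0
Sum: 0 + 0 + 1 + 0 + 0 + 0 + 1 + 0 + 0 = 2

2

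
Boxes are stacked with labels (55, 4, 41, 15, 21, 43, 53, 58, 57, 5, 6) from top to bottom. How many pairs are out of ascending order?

25

Element-by-element contributions:
55: 8
4: 0
41: 4
15: 2
21: 2
43: 2
53: 2
58: 3
57: 2
5: 0
6: 0
Sum: 8 + 0 + 4 + 2 + 2 + 2 + 2 + 3 + 2 + 0 + 0 = 25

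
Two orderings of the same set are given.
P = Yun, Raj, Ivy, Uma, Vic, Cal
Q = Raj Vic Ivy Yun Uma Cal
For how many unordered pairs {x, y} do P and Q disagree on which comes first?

5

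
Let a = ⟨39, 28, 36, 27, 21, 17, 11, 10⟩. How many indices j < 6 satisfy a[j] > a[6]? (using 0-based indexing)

The element at index 6 is 11.
Elements before it: 39, 28, 36, 27, 21, 17
Those larger than 11: 39, 28, 36, 27, 21, 17

6 such elements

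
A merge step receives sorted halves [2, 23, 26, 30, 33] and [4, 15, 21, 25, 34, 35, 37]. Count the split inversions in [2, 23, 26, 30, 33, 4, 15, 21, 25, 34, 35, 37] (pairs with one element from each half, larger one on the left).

Take each right-half value and tally the left-half values above it:
r = 4: 23, 26, 30, 33 → 4
r = 15: 23, 26, 30, 33 → 4
r = 21: 23, 26, 30, 33 → 4
r = 25: 26, 30, 33 → 3
r = 34: none → 0
r = 35: none → 0
r = 37: none → 0
Cross-inversions: 4 + 4 + 4 + 3 + 0 + 0 + 0 = 15

15 split inversions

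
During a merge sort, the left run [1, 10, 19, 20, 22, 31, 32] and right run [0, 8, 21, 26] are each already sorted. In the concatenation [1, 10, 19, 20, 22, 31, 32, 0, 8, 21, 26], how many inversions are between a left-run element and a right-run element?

Count, for every r in R, how many entries of L exceed r:
r = 0: 1, 10, 19, 20, 22, 31, 32 → 7
r = 8: 10, 19, 20, 22, 31, 32 → 6
r = 21: 22, 31, 32 → 3
r = 26: 31, 32 → 2
Cross-inversions: 7 + 6 + 3 + 2 = 18

Cross-inversions: 18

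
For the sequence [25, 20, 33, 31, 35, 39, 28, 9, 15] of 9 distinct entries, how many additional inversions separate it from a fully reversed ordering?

Maximum inversions for 9 distinct elements is C(9, 2) = 9·8/2 = 36.
Current inversions — for each element, count later smaller elements:
25: 3
20: 2
33: 4
31: 3
35: 3
39: 3
28: 2
9: 0
15: 0
Current total: 3 + 2 + 4 + 3 + 3 + 3 + 2 + 0 + 0 = 20
Shortfall: 36 − 20 = 16

16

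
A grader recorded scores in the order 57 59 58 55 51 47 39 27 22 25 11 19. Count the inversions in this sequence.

62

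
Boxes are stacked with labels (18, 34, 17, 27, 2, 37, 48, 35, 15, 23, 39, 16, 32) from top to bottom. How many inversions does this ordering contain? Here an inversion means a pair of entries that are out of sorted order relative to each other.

Inversions: 36

Element-by-element contributions:
18 → 17, 2, 15, 16 → 4
34 → 17, 27, 2, 15, 23, 16, 32 → 7
17 → 2, 15, 16 → 3
27 → 2, 15, 23, 16 → 4
2 → none → 0
37 → 35, 15, 23, 16, 32 → 5
48 → 35, 15, 23, 39, 16, 32 → 6
35 → 15, 23, 16, 32 → 4
15 → none → 0
23 → 16 → 1
39 → 16, 32 → 2
16 → none → 0
32 → none → 0
Sum: 4 + 7 + 3 + 4 + 0 + 5 + 6 + 4 + 0 + 1 + 2 + 0 + 0 = 36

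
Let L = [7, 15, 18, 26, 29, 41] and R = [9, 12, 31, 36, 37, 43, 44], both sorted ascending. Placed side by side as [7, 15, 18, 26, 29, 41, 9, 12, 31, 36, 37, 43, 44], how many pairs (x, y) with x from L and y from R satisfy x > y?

Take each right-half value and tally the left-half values above it:
r = 9: 15, 18, 26, 29, 41 → 5
r = 12: 15, 18, 26, 29, 41 → 5
r = 31: 41 → 1
r = 36: 41 → 1
r = 37: 41 → 1
r = 43: none → 0
r = 44: none → 0
Cross-inversions: 5 + 5 + 1 + 1 + 1 + 0 + 0 = 13

There are 13 cross-inversions.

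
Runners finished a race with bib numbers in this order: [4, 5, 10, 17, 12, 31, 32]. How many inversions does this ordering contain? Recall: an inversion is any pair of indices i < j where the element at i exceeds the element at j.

For each element, count later entries that are smaller:
4 → none → 0
5 → none → 0
10 → none → 0
17 → 12 → 1
12 → none → 0
31 → none → 0
32 → none → 0
Sum: 0 + 0 + 0 + 1 + 0 + 0 + 0 = 1

Out-of-order pairs: 1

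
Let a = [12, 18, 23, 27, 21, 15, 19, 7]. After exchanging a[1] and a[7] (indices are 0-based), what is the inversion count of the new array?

There are 13 inversions.

Positions 1 and 7 hold 18 and 7; after swapping, the array is [12, 7, 23, 27, 21, 15, 19, 18].
For each element, count later entries that are smaller:
12 → 7 → 1
7 → none → 0
23 → 21, 15, 19, 18 → 4
27 → 21, 15, 19, 18 → 4
21 → 15, 19, 18 → 3
15 → none → 0
19 → 18 → 1
18 → none → 0
Sum: 1 + 0 + 4 + 4 + 3 + 0 + 1 + 0 = 13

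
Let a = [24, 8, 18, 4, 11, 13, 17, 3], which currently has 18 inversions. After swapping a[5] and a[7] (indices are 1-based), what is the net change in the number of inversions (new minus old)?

Positions 5 and 7 hold 11 and 17; after swapping, the array is [24, 8, 18, 4, 17, 13, 11, 3].
For each element, count later entries that are smaller:
24 → 8, 18, 4, 17, 13, 11, 3 → 7
8 → 4, 3 → 2
18 → 4, 17, 13, 11, 3 → 5
4 → 3 → 1
17 → 13, 11, 3 → 3
13 → 11, 3 → 2
11 → 3 → 1
3 → none → 0
Sum: 7 + 2 + 5 + 1 + 3 + 2 + 1 + 0 = 21
Change: 21 − 18 = +3

+3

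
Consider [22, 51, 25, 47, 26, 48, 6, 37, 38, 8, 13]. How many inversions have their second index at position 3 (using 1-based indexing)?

The element at index 3 is 25.
Elements before it: 22, 51
Those larger than 25: 51

1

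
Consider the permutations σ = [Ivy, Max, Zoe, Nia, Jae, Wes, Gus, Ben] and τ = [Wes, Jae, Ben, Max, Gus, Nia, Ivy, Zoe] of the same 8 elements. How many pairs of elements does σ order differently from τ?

20 discordant pairs

Assign each item its position (1..8) in the first ordering, then rewrite the second ordering as that position sequence:
positions: Ivy→1, Max→2, Zoe→3, Nia→4, Jae→5, Wes→6, Gus→7, Ben→8
second ordering as positions: [6, 5, 8, 2, 7, 4, 1, 3]
Discordant pairs = inversions in this position sequence.
6: 5, 2, 4, 1, 3 → 5
5: 2, 4, 1, 3 → 4
8: 2, 7, 4, 1, 3 → 5
2: 1 → 1
7: 4, 1, 3 → 3
4: 1, 3 → 2
1: 0
3: 0
Total: 5 + 4 + 5 + 1 + 3 + 2 + 0 + 0 = 20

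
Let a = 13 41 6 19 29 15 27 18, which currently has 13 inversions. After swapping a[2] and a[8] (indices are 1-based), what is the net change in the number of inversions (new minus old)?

-7

Positions 2 and 8 hold 41 and 18; after swapping, the array is [13, 18, 6, 19, 29, 15, 27, 41].
For each element, count later entries that are smaller:
13 → 6 → 1
18 → 6, 15 → 2
6 → none → 0
19 → 15 → 1
29 → 15, 27 → 2
15 → none → 0
27 → none → 0
41 → none → 0
Sum: 1 + 2 + 0 + 1 + 2 + 0 + 0 + 0 = 6
Change: 6 − 13 = -7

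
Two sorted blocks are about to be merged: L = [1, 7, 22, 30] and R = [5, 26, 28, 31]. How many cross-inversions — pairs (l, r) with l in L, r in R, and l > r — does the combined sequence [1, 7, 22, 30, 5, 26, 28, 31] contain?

5 cross-inversions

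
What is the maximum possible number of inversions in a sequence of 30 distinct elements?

Inversions: 435

A reversed (strictly descending) arrangement makes every pair an inversion, giving C(30, 2) inversions.
C(30, 2) = 30·29/2 = 435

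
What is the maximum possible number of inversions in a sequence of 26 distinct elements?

325

A reversed (strictly descending) arrangement makes every pair an inversion, giving C(26, 2) inversions.
C(26, 2) = 26·25/2 = 325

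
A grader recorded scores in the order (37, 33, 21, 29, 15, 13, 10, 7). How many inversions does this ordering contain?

27

Sweep left to right; for each value list the smaller values that follow it:
37 → 33, 21, 29, 15, 13, 10, 7 → 7
33 → 21, 29, 15, 13, 10, 7 → 6
21 → 15, 13, 10, 7 → 4
29 → 15, 13, 10, 7 → 4
15 → 13, 10, 7 → 3
13 → 10, 7 → 2
10 → 7 → 1
7 → none → 0
Sum: 7 + 6 + 4 + 4 + 3 + 2 + 1 + 0 = 27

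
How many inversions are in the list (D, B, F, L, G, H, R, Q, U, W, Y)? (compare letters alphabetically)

4 inversions

Element-by-element contributions:
D: 1
B: 0
F: 0
L: 2
G: 0
H: 0
R: 1
Q: 0
U: 0
W: 0
Y: 0
Sum: 1 + 0 + 0 + 2 + 0 + 0 + 1 + 0 + 0 + 0 + 0 = 4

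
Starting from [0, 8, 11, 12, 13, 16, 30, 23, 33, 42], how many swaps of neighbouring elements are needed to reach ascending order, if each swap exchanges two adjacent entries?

1 adjacent swap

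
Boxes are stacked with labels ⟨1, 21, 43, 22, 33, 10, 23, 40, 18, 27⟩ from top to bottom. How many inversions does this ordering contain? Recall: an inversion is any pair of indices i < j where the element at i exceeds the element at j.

18 inversions

Count, for each position, how many later elements it exceeds:
1 → none → 0
21 → 10, 18 → 2
43 → 22, 33, 10, 23, 40, 18, 27 → 7
22 → 10, 18 → 2
33 → 10, 23, 18, 27 → 4
10 → none → 0
23 → 18 → 1
40 → 18, 27 → 2
18 → none → 0
27 → none → 0
Sum: 0 + 2 + 7 + 2 + 4 + 0 + 1 + 2 + 0 + 0 = 18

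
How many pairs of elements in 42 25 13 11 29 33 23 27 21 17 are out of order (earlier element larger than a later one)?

28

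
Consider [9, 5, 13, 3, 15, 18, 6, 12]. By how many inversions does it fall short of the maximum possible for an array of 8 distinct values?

17

Maximum inversions for 8 distinct elements is C(8, 2) = 8·7/2 = 28.
Current inversions — for each element, count later smaller elements:
9: 3
5: 1
13: 3
3: 0
15: 2
18: 2
6: 0
12: 0
Current total: 3 + 1 + 3 + 0 + 2 + 2 + 0 + 0 = 11
Shortfall: 28 − 11 = 17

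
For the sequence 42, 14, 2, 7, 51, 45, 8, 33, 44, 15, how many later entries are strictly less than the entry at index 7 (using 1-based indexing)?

0

The element at index 7 is 8.
Elements after it: 33, 44, 15
None of them are smaller than 8.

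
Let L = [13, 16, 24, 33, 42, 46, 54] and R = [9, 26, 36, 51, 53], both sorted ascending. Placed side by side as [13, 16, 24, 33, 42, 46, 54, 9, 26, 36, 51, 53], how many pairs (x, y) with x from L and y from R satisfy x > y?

Take each right-half value and tally the left-half values above it:
r = 9: 13, 16, 24, 33, 42, 46, 54 → 7
r = 26: 33, 42, 46, 54 → 4
r = 36: 42, 46, 54 → 3
r = 51: 54 → 1
r = 53: 54 → 1
Cross-inversions: 7 + 4 + 3 + 1 + 1 = 16

Split inversions: 16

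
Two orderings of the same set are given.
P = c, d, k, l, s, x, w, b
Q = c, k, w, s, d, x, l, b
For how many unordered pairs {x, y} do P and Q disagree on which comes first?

8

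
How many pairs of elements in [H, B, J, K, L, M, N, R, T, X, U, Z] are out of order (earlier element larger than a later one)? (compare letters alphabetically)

2

Element-by-element contributions:
H → B → 1
B → none → 0
J → none → 0
K → none → 0
L → none → 0
M → none → 0
N → none → 0
R → none → 0
T → none → 0
X → U → 1
U → none → 0
Z → none → 0
Sum: 1 + 0 + 0 + 0 + 0 + 0 + 0 + 0 + 0 + 1 + 0 + 0 = 2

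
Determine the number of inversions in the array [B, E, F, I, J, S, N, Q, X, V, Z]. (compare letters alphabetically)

Inversions: 3

Count, for each position, how many later elements it exceeds:
B: 0
E: 0
F: 0
I: 0
J: 0
S: 2
N: 0
Q: 0
X: 1
V: 0
Z: 0
Sum: 0 + 0 + 0 + 0 + 0 + 2 + 0 + 0 + 1 + 0 + 0 = 3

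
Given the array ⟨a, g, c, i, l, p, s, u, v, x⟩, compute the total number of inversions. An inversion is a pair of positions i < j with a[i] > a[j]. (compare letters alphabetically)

1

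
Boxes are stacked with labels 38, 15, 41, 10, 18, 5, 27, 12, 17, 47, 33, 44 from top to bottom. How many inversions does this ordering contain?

26 inversions

Count, for each position, how many later elements it exceeds:
38: 8
15: 3
41: 7
10: 1
18: 3
5: 0
27: 2
12: 0
17: 0
47: 2
33: 0
44: 0
Sum: 8 + 3 + 7 + 1 + 3 + 0 + 2 + 0 + 0 + 2 + 0 + 0 = 26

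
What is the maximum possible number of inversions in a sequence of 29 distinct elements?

406 inversions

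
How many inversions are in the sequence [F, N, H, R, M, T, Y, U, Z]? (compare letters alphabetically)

Count, for each position, how many later elements it exceeds:
F → none → 0
N → H, M → 2
H → none → 0
R → M → 1
M → none → 0
T → none → 0
Y → U → 1
U → none → 0
Z → none → 0
Sum: 0 + 2 + 0 + 1 + 0 + 0 + 1 + 0 + 0 = 4

4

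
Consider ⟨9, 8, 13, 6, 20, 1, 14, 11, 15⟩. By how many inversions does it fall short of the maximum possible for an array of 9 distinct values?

22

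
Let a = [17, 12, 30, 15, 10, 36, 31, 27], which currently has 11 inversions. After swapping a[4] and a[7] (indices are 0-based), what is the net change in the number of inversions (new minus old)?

+1

Positions 4 and 7 hold 10 and 27; after swapping, the array is [17, 12, 30, 15, 27, 36, 31, 10].
Count, for each position, how many later elements it exceeds:
17: 3
12: 1
30: 3
15: 1
27: 1
36: 2
31: 1
10: 0
Sum: 3 + 1 + 3 + 1 + 1 + 2 + 1 + 0 = 12
Change: 12 − 11 = +1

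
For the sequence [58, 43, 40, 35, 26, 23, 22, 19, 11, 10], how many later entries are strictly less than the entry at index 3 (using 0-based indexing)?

The element at index 3 is 35.
Elements after it: 26, 23, 22, 19, 11, 10
Those smaller than 35: 26, 23, 22, 19, 11, 10

6 such elements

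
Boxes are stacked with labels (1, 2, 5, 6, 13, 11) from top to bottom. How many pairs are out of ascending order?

For each element, count later entries that are smaller:
1 → none → 0
2 → none → 0
5 → none → 0
6 → none → 0
13 → 11 → 1
11 → none → 0
Sum: 0 + 0 + 0 + 0 + 1 + 0 = 1

Out-of-order pairs: 1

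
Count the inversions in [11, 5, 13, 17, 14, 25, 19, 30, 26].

Sweep left to right; for each value list the smaller values that follow it:
11 → 5 → 1
5 → none → 0
13 → none → 0
17 → 14 → 1
14 → none → 0
25 → 19 → 1
19 → none → 0
30 → 26 → 1
26 → none → 0
Sum: 1 + 0 + 0 + 1 + 0 + 1 + 0 + 1 + 0 = 4

4 inversions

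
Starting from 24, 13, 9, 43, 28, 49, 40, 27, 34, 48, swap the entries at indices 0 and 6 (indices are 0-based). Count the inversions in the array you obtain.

17

Positions 0 and 6 hold 24 and 40; after swapping, the array is [40, 13, 9, 43, 28, 49, 24, 27, 34, 48].
Element-by-element contributions:
40 → 13, 9, 28, 24, 27, 34 → 6
13 → 9 → 1
9 → none → 0
43 → 28, 24, 27, 34 → 4
28 → 24, 27 → 2
49 → 24, 27, 34, 48 → 4
24 → none → 0
27 → none → 0
34 → none → 0
48 → none → 0
Sum: 6 + 1 + 0 + 4 + 2 + 4 + 0 + 0 + 0 + 0 = 17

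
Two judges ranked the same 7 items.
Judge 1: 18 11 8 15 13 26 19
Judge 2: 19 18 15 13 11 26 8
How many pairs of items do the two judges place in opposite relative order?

11

Assign each item its position (1..7) in the first ordering, then rewrite the second ordering as that position sequence:
positions: 18→1, 11→2, 8→3, 15→4, 13→5, 26→6, 19→7
second ordering as positions: [7, 1, 4, 5, 2, 6, 3]
Discordant pairs = inversions in this position sequence.
7: 1, 4, 5, 2, 6, 3 → 6
1: 0
4: 2, 3 → 2
5: 2, 3 → 2
2: 0
6: 3 → 1
3: 0
Total: 6 + 0 + 2 + 2 + 0 + 1 + 0 = 11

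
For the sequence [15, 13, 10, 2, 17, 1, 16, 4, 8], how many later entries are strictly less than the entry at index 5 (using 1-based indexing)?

4

The element at index 5 is 17.
Elements after it: 1, 16, 4, 8
Those smaller than 17: 1, 16, 4, 8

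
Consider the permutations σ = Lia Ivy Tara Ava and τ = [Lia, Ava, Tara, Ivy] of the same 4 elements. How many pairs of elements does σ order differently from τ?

Assign each item its position (1..4) in the first ordering, then rewrite the second ordering as that position sequence:
positions: Lia→1, Ivy→2, Tara→3, Ava→4
second ordering as positions: [1, 4, 3, 2]
Discordant pairs = inversions in this position sequence.
1: 0
4: 3, 2 → 2
3: 2 → 1
2: 0
Total: 0 + 2 + 1 + 0 = 3

Discordant pairs: 3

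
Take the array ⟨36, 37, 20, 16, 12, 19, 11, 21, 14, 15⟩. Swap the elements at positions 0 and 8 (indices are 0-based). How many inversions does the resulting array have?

23 inversions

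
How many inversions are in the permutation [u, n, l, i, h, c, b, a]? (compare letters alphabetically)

Element-by-element contributions:
u → n, l, i, h, c, b, a → 7
n → l, i, h, c, b, a → 6
l → i, h, c, b, a → 5
i → h, c, b, a → 4
h → c, b, a → 3
c → b, a → 2
b → a → 1
a → none → 0
Sum: 7 + 6 + 5 + 4 + 3 + 2 + 1 + 0 = 28

28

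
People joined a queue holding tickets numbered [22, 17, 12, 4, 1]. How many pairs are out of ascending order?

Inversion pairs (indices are 1-based):
(1,2): 22 > 17
(1,3): 22 > 12
(1,4): 22 > 4
(1,5): 22 > 1
(2,3): 17 > 12
(2,4): 17 > 4
(2,5): 17 > 1
(3,4): 12 > 4
(3,5): 12 > 1
(4,5): 4 > 1
That's 10 pairs.

There are 10 inversions.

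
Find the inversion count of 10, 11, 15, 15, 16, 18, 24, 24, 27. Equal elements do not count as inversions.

0

For each element, count later entries that are smaller:
10 → none → 0
11 → none → 0
15 → none → 0
15 → none → 0
16 → none → 0
18 → none → 0
24 → none → 0
24 → none → 0
27 → none → 0
Sum: 0 + 0 + 0 + 0 + 0 + 0 + 0 + 0 + 0 = 0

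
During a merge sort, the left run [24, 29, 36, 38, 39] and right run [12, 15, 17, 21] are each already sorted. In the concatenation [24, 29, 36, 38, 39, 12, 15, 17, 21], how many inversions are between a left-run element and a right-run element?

20 split inversions

For each element r of the right run, count left-run elements greater than r:
r = 12: 24, 29, 36, 38, 39 → 5
r = 15: 24, 29, 36, 38, 39 → 5
r = 17: 24, 29, 36, 38, 39 → 5
r = 21: 24, 29, 36, 38, 39 → 5
Cross-inversions: 5 + 5 + 5 + 5 = 20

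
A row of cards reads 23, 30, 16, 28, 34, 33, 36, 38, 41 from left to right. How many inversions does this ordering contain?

4

Element-by-element contributions:
23 → 16 → 1
30 → 16, 28 → 2
16 → none → 0
28 → none → 0
34 → 33 → 1
33 → none → 0
36 → none → 0
38 → none → 0
41 → none → 0
Sum: 1 + 2 + 0 + 0 + 1 + 0 + 0 + 0 + 0 = 4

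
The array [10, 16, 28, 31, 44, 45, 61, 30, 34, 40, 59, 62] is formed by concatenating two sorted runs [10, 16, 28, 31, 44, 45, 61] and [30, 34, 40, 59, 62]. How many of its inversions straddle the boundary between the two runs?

Take each right-half value and tally the left-half values above it:
r = 30: 31, 44, 45, 61 → 4
r = 34: 44, 45, 61 → 3
r = 40: 44, 45, 61 → 3
r = 59: 61 → 1
r = 62: none → 0
Cross-inversions: 4 + 3 + 3 + 1 + 0 = 11

11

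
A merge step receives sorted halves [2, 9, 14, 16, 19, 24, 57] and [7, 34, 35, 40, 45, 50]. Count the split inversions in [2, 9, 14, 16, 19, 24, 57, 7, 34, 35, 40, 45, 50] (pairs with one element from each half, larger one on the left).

Split inversions: 11

For each element r of the right run, count left-run elements greater than r:
r = 7: 9, 14, 16, 19, 24, 57 → 6
r = 34: 57 → 1
r = 35: 57 → 1
r = 40: 57 → 1
r = 45: 57 → 1
r = 50: 57 → 1
Cross-inversions: 6 + 1 + 1 + 1 + 1 + 1 = 11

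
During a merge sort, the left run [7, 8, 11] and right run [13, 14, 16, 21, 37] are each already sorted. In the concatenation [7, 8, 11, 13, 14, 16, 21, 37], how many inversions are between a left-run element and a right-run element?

Count, for every r in R, how many entries of L exceed r:
r = 13: none → 0
r = 14: none → 0
r = 16: none → 0
r = 21: none → 0
r = 37: none → 0
Cross-inversions: 0 + 0 + 0 + 0 + 0 = 0

Split inversions: 0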